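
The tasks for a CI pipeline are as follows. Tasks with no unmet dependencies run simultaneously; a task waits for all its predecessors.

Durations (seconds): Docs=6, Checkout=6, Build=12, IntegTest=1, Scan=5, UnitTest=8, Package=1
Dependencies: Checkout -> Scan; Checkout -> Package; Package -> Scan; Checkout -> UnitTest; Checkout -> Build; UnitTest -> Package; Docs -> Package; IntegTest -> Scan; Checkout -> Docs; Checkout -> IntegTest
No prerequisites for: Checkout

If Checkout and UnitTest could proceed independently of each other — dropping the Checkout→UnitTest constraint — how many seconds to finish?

Before: longest chain Checkout→UnitTest→Package→Scan = 6+8+1+5 = 20, finish 20.
Without Checkout→UnitTest, UnitTest's earliest start moves from 6 to 0.
New critical path: Checkout→Build = 6+12 = 18 ⇒ 18 seconds.

18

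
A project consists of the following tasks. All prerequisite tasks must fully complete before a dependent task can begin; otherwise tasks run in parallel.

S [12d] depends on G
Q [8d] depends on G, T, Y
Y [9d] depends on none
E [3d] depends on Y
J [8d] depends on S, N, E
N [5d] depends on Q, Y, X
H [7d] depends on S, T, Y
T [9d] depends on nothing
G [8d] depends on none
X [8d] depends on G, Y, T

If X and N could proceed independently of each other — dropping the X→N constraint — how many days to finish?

30

Before: longest chain Y→Q→N→J = 9+8+5+8 = 30, finish 30.
Dropping X→N doesn't change N's earliest start (17); another predecessor still binds.
The longest chain is now Y→Q→N→J = 9+8+5+8 = 30, so the project takes 30 days.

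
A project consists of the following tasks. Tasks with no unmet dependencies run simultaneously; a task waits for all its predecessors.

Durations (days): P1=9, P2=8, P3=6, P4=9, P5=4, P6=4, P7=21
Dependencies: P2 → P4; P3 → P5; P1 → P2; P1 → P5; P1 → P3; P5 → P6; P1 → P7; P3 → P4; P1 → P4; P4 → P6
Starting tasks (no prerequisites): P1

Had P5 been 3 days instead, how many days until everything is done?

As given, the longest chain is P1→P2→P4→P6 = 9+8+9+4 = 30, so the finish is 30 days.
The longest path through P5 is only 23 days, so P5 has float 7.
The critical path is still P1→P2→P4→P6; finish is now 30 days.

30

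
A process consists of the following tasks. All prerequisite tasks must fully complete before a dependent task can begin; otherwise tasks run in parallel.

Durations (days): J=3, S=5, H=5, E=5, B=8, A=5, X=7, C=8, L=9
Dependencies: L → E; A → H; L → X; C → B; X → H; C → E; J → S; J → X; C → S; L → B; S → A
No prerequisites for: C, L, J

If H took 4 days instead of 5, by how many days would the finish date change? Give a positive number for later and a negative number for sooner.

-1

Critical path before the change: C→S→A→H = 8+5+5+5 = 23 giving 23 days.
H is on the critical path; changing it to 4 makes that path 22 days.
The critical path is still C→S→A→H; finish is now 22 days.
Change in finish: 22 − 23 = -1 days.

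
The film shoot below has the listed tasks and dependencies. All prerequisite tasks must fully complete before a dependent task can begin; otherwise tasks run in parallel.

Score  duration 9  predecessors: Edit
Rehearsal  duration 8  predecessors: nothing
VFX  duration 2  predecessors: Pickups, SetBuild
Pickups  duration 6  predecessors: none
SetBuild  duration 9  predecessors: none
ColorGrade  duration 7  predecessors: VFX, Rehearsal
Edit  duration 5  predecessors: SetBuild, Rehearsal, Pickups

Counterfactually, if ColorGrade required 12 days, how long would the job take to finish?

23

The binding path is SetBuild→Edit→Score = 9+5+9 = 23; finish at 23 days.
ColorGrade is off the critical path — its longest chain is 18 days, giving 5 of slack.
New critical path: SetBuild→VFX→ColorGrade = 9+2+12 = 23 ⇒ 23 days.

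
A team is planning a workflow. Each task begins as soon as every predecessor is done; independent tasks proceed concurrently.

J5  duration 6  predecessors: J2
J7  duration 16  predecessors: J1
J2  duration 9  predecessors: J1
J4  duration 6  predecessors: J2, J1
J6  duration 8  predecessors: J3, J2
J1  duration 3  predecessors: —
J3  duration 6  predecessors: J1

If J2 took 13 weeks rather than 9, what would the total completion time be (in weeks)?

The binding path is J1→J2→J6 = 3+9+8 = 20; finish at 20 weeks.
J2 lies on that path, so at 13 weeks the path becomes 24 weeks.
The critical path is still J1→J2→J6; finish is now 24 weeks.

24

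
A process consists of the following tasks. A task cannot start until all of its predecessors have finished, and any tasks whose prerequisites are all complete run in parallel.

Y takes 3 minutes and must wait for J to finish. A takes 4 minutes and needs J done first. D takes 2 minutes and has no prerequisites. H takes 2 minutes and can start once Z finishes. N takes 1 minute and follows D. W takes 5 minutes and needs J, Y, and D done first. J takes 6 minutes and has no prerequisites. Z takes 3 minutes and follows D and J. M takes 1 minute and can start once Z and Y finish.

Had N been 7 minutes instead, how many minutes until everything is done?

The binding path is J→Y→W = 6+3+5 = 14; finish at 14 minutes.
N has 11 minutes of float (longest path through it is 3).
No other chain overtakes it, so the finish is 14 minutes.

14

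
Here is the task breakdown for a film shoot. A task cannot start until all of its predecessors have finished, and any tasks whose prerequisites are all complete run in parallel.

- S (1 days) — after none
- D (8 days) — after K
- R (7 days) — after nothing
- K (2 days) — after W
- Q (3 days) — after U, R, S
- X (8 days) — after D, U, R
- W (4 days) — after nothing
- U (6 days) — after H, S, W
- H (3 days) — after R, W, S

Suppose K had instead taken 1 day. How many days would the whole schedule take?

Critical path before the change: R→H→U→X = 7+3+6+8 = 24 giving 24 days.
K has 2 days of float (longest path through it is 22).
No other chain overtakes it, so the finish is 24 days.

24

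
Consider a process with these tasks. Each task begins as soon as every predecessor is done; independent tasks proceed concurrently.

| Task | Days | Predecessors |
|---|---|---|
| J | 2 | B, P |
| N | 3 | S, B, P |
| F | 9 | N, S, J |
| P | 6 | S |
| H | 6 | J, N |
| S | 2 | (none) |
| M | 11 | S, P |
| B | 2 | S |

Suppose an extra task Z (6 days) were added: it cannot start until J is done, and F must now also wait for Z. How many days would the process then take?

Originally the process takes 20 days.
With Z inserted, F now waits for max(N, S, J, Z).
New critical path: S→P→J→Z→F = 2+6+2+6+9 = 25 ⇒ 25 days.

25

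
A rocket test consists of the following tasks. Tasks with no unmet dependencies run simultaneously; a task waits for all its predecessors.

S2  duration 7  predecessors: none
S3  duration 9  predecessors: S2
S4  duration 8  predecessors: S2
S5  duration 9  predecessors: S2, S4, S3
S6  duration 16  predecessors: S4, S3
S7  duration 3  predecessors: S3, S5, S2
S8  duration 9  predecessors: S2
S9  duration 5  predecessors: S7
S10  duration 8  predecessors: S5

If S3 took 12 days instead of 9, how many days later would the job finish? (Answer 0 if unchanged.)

3

As given, the longest chain is S2→S3→S5→S7→S9 = 7+9+9+3+5 = 33, so the finish is 33 days.
Since S3 is critical, the +3 change carries straight to that chain (now 36 days).
That remains the longest chain; total 36 days.
Change in finish: 36 − 33 = +3 days.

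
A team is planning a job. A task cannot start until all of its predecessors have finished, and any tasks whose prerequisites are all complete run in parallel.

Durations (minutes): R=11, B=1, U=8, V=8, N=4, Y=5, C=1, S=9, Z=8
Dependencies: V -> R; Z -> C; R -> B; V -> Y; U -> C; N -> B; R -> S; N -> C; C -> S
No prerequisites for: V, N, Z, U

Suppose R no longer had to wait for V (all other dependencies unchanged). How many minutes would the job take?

Original critical path: V→R→S = 8+11+9 = 28 ⇒ 28 minutes.
Without V→R, R's earliest start moves from 8 to 0.
New critical path: R→S = 11+9 = 20 ⇒ 20 minutes.

20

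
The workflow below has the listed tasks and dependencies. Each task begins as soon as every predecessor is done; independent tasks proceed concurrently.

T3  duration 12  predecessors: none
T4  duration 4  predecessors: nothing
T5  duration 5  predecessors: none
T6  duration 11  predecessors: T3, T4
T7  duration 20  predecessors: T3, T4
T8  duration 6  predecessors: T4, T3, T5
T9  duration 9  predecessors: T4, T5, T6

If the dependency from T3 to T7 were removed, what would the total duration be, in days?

Original critical path: T3→T6→T9 = 12+11+9 = 32 ⇒ 32 days.
Without T3→T7, T7's earliest start moves from 12 to 4.
The longest chain is now T3→T6→T9 = 12+11+9 = 32, so the plan takes 32 days.

32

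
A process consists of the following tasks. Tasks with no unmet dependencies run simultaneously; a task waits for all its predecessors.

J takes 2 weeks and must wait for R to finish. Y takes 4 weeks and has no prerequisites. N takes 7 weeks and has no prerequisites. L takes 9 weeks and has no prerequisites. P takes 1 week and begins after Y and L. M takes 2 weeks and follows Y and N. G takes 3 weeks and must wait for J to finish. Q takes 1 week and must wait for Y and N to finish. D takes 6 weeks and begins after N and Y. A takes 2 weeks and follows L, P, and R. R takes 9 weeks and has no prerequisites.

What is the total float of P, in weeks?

The longest chain is R→J→G = 9+2+3 = 14; overall finish 14 weeks.
P finishes as early as 10 and must finish by 12.
Slack of P = 11 − 9 = 2 weeks.

2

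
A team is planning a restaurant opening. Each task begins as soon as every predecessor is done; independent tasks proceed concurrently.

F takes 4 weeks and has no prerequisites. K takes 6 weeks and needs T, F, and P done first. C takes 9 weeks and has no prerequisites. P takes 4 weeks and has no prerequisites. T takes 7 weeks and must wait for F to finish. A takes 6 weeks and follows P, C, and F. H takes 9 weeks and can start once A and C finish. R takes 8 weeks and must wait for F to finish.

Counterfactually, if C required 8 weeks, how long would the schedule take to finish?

23

The binding path is C→A→H = 9+6+9 = 24; finish at 24 weeks.
Since C is critical, the -1 change carries straight to that chain (now 23 weeks).
The critical path is still C→A→H; finish is now 23 weeks.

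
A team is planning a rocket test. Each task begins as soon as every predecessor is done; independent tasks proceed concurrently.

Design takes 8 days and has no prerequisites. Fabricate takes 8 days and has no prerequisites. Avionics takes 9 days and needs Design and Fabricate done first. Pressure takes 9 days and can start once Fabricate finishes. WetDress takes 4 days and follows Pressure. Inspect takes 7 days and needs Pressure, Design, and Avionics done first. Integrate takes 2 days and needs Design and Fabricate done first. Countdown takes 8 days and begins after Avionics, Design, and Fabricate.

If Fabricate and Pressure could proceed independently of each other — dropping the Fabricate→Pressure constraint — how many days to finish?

With the dependency in place, Design→Avionics→Countdown = 8+9+8 = 25 sets the finish at 25 days.
Without Fabricate→Pressure, Pressure's earliest start moves from 8 to 0.
The longest chain is now Design→Avionics→Countdown = 8+9+8 = 25, so the project takes 25 days.

25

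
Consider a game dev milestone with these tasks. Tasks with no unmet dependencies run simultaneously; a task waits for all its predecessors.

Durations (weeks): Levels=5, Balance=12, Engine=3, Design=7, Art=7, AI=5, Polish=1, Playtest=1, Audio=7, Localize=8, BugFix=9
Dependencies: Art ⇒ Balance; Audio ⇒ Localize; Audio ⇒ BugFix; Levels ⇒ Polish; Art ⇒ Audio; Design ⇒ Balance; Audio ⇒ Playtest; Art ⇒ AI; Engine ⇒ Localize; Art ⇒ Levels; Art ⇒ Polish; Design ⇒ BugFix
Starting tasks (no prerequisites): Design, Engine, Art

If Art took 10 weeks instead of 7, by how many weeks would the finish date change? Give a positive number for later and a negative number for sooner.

3

The binding path is Art→Audio→BugFix = 7+7+9 = 23; finish at 23 weeks.
Art is on the critical path; changing it to 10 makes that path 26 weeks.
That remains the longest chain; total 26 weeks.
Change in finish: 26 − 23 = +3 weeks.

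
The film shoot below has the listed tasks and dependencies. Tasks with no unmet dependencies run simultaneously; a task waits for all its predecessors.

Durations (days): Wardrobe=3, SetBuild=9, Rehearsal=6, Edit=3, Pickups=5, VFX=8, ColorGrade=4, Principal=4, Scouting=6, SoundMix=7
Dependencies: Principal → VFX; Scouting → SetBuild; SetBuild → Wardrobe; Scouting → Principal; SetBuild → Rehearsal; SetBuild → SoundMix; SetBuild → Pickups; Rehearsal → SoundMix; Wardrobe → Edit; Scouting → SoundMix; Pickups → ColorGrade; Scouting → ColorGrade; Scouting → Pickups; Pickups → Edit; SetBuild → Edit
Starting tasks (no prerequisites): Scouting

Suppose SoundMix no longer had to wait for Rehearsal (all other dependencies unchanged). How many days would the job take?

With the dependency in place, Scouting→SetBuild→Rehearsal→SoundMix = 6+9+6+7 = 28 sets the finish at 28 days.
Without Rehearsal→SoundMix, SoundMix's earliest start moves from 21 to 15.
New critical path: Scouting→SetBuild→Pickups→ColorGrade = 6+9+5+4 = 24 ⇒ 24 days.

24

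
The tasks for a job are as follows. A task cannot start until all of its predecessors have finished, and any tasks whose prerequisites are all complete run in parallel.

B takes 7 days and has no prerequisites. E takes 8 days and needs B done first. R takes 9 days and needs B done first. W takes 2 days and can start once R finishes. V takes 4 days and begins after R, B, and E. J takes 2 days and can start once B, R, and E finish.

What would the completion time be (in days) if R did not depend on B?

19

With the dependency in place, B→R→V = 7+9+4 = 20 sets the finish at 20 days.
Without B→R, R's earliest start moves from 7 to 0.
New critical path: B→E→V = 7+8+4 = 19 ⇒ 19 days.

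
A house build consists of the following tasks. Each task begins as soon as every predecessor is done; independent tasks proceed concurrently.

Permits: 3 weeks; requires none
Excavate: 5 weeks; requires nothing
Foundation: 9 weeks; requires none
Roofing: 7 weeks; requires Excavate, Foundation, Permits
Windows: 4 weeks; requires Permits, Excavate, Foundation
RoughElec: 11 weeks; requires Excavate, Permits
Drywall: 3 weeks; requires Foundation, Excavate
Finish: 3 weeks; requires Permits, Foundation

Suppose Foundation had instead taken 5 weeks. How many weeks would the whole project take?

16

Actual critical path: Foundation→Roofing = 9+7 = 16 ⇒ 16 weeks.
Since Foundation is critical, the -4 change carries straight to that chain (now 12 weeks).
Now Excavate→RoughElec = 5+11 = 16 is longest, so the finish becomes 16 weeks.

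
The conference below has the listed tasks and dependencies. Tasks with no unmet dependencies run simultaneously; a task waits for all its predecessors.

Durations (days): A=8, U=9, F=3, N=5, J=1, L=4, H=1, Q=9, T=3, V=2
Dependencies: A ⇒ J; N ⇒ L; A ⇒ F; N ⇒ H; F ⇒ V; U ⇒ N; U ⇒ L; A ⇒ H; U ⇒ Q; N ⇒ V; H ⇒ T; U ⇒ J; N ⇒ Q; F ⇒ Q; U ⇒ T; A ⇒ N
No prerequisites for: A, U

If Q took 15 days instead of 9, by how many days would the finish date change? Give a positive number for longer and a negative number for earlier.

As given, the longest chain is U→N→Q = 9+5+9 = 23, so the finish is 23 days.
Q is on the critical path; changing it to 15 makes that path 29 days.
That remains the longest chain; total 29 days.
Change in finish: 29 − 23 = +6 days.

6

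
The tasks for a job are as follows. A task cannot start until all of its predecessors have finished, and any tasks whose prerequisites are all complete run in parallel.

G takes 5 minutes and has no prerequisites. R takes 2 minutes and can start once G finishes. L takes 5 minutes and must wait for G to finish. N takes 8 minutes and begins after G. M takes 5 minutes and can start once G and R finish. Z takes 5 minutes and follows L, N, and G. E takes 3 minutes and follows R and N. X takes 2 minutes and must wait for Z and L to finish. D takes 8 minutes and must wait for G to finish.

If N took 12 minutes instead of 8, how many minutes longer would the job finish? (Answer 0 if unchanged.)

Actual critical path: G→N→Z→X = 5+8+5+2 = 20 ⇒ 20 minutes.
N lies on that path, so at 12 minutes the path becomes 24 minutes.
That remains the longest chain; total 24 minutes.
Change in finish: 24 − 20 = +4 minutes.

4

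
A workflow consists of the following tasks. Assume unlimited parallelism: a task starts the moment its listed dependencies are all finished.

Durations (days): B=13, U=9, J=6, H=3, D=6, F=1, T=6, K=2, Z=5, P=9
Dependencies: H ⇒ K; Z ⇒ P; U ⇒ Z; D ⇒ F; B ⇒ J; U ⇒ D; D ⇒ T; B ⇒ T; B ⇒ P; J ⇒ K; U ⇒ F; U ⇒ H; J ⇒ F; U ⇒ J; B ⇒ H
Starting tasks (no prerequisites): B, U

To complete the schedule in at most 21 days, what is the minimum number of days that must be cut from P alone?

Current finish: 23 days; target: 21.
P is on every critical path, so each day cut from P cuts the finish by one (this holds down to a finish of 21).
Need 23 − 21 = 2 days off P → P becomes 7 days, finish becomes 21.

2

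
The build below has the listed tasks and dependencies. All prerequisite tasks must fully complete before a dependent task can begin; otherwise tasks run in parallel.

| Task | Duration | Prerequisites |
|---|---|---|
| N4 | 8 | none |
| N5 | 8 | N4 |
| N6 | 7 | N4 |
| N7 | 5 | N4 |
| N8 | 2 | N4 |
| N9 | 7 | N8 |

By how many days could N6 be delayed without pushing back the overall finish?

The longest chain is N4→N8→N9 = 8+2+7 = 17; overall finish 17 days.
The longest chain containing N6 totals 15 days.
Float = 17 − 15 = 2.

2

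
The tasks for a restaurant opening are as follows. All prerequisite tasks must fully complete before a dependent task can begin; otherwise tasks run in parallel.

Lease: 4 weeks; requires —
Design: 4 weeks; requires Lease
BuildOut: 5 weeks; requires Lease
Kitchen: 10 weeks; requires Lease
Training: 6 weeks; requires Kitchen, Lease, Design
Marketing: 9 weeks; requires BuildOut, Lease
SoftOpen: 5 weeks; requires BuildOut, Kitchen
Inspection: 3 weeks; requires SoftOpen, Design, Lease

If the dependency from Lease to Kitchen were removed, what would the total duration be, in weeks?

With the dependency in place, Lease→Kitchen→SoftOpen→Inspection = 4+10+5+3 = 22 sets the finish at 22 weeks.
Without Lease→Kitchen, Kitchen's earliest start moves from 4 to 0.
The longest chain is now Lease→BuildOut→Marketing = 4+5+9 = 18, so the plan takes 18 weeks.

18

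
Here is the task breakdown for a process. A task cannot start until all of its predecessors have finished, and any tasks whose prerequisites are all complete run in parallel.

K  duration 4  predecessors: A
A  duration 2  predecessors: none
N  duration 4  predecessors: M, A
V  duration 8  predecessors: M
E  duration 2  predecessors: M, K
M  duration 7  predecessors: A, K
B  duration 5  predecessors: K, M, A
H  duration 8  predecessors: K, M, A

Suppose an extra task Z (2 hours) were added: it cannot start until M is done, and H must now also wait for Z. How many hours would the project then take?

23

Originally the project takes 21 hours.
With Z inserted, H now waits for max(K, M, A, Z).
New critical path: A→K→M→Z→H = 2+4+7+2+8 = 23 ⇒ 23 hours.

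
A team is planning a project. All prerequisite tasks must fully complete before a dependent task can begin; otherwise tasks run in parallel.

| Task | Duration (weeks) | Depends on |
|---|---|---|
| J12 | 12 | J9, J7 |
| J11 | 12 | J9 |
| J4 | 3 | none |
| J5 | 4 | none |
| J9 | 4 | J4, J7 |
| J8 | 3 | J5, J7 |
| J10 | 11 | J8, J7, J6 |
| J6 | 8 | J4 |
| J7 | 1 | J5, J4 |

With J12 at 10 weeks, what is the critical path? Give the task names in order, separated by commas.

The binding path is J4→J6→J10 = 3+8+11 = 22; finish at 22 weeks.
J12 is off the critical path — its longest chain is 21 weeks, giving 1 of slack.
The critical path is still J4→J6→J10; finish is now 22 weeks.

J4, J6, J10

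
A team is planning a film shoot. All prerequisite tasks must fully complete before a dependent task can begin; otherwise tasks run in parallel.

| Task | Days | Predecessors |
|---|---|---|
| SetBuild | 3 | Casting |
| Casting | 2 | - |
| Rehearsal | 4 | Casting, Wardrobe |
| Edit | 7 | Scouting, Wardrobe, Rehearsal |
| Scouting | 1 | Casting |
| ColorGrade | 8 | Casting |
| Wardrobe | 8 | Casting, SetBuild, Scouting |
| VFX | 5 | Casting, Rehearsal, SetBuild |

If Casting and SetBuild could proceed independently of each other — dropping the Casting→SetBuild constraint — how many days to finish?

22

Before: longest chain Casting→SetBuild→Wardrobe→Rehearsal→Edit = 2+3+8+4+7 = 24, finish 24.
Without Casting→SetBuild, SetBuild's earliest start moves from 2 to 0.
New critical path: Casting→Scouting→Wardrobe→Rehearsal→Edit = 2+1+8+4+7 = 22 ⇒ 22 days.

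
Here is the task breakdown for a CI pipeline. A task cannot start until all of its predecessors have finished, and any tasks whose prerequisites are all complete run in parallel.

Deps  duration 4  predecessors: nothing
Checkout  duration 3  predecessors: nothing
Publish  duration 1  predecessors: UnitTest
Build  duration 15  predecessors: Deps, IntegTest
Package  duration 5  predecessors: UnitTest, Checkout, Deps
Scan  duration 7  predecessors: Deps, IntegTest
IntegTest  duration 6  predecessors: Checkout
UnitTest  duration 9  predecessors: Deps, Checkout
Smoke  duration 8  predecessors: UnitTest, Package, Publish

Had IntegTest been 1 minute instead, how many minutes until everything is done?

The binding path is Deps→UnitTest→Package→Smoke = 4+9+5+8 = 26; finish at 26 minutes.
The longest path through IntegTest is only 24 minutes, so IntegTest has float 2.
The critical path is still Deps→UnitTest→Package→Smoke; finish is now 26 minutes.

26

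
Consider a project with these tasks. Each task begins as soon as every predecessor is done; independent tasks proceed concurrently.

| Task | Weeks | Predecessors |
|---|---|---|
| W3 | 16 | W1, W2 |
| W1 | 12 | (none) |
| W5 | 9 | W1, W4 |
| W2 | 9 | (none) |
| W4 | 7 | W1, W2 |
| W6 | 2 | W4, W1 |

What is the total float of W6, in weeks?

7

W1→W3 = 12+16 = 28 sets the makespan at 28 weeks.
W6 finishes as early as 21 and must finish by 28.
Slack of W6 = 26 − 19 = 7 weeks.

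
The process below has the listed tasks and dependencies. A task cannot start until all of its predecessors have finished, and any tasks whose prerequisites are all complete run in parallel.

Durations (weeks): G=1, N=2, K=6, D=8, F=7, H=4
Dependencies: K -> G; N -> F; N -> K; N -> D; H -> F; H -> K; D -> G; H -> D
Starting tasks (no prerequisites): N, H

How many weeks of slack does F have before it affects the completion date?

H→D→G = 4+8+1 = 13 sets the makespan at 13 weeks.
Longest path through F: 11 weeks (earliest finish 11, latest finish 13).
Float = 13 − 11 = 2.

2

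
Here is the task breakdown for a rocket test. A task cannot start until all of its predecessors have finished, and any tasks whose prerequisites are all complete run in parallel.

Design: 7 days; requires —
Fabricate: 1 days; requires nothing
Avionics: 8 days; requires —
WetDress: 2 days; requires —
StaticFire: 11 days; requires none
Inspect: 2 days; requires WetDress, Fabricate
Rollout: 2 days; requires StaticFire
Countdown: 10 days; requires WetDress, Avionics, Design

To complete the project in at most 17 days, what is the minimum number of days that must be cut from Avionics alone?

Current finish: 18 days; target: 17.
Avionics is on every critical path, so each day cut from Avionics cuts the finish by one (this holds down to a finish of 17).
Need 18 − 17 = 1 day off Avionics → Avionics becomes 7 days, finish becomes 17.

1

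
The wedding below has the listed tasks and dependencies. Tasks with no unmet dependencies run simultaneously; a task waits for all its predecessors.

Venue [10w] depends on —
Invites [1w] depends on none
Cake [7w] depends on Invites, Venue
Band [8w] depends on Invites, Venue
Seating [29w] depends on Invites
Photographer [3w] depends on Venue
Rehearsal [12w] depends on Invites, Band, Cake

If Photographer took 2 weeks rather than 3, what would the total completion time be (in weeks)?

The binding path is Venue→Band→Rehearsal = 10+8+12 = 30; finish at 30 weeks.
Photographer is off the critical path — its longest chain is 13 weeks, giving 17 of slack.
The critical path is still Venue→Band→Rehearsal; finish is now 30 weeks.

30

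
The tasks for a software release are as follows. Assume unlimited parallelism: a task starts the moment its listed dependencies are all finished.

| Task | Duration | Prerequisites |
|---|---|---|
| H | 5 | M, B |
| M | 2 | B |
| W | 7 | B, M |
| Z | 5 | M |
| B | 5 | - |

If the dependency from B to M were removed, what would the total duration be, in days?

Before: longest chain B→M→W = 5+2+7 = 14, finish 14.
Without B→M, M's earliest start moves from 5 to 0.
After: B→W = 5+7 = 12 → 12 days.

12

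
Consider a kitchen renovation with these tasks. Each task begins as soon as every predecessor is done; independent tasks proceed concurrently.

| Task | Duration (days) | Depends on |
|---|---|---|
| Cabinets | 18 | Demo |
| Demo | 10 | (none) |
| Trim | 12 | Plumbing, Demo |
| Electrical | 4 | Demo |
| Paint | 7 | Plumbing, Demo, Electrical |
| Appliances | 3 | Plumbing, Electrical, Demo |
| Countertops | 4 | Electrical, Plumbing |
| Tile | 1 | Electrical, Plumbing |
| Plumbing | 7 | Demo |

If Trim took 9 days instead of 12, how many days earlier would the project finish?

1

Critical path before the change: Demo→Plumbing→Trim = 10+7+12 = 29 giving 29 days.
Trim lies on that path, so at 9 days the path becomes 26 days.
The binding chain switches to Demo→Cabinets = 10+18 = 28; finish 28 days.
Change in finish: 28 − 29 = -1 days.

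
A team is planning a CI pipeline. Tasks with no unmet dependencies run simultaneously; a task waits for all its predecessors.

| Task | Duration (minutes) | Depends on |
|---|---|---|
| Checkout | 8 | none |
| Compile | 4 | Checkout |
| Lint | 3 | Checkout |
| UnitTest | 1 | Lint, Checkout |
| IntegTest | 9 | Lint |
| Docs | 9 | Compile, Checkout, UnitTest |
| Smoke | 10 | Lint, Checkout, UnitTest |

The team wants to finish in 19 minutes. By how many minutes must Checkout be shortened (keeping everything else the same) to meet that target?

3

Current finish: 22 minutes; target: 19.
Checkout is on every critical path, so each minute cut from Checkout cuts the finish by one (this holds down to a finish of 15).
Need 22 − 19 = 3 minutes off Checkout → Checkout becomes 5 minutes, finish becomes 19.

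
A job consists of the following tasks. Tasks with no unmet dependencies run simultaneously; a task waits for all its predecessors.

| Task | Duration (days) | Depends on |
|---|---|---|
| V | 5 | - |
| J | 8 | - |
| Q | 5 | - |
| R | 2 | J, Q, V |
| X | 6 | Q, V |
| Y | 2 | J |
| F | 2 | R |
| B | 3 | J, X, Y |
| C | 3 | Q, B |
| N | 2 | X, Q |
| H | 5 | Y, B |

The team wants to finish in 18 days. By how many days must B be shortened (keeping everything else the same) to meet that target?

Current finish: 19 days; target: 18.
B is on every critical path, so each day cut from B cuts the finish by one (this holds down to a finish of 17).
Need 19 − 18 = 1 day off B → B becomes 2 days, finish becomes 18.

1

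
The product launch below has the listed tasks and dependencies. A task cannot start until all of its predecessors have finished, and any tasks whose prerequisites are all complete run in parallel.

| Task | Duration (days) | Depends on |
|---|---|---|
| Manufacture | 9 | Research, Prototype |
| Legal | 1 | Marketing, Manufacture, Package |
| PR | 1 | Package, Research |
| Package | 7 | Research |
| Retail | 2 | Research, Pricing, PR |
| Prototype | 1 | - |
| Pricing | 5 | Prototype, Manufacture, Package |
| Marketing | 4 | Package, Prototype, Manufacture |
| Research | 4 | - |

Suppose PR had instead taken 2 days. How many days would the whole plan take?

20

Critical path before the change: Research→Manufacture→Pricing→Retail = 4+9+5+2 = 20 giving 20 days.
PR is off the critical path — its longest chain is 14 days, giving 6 of slack.
That remains the longest chain; total 20 days.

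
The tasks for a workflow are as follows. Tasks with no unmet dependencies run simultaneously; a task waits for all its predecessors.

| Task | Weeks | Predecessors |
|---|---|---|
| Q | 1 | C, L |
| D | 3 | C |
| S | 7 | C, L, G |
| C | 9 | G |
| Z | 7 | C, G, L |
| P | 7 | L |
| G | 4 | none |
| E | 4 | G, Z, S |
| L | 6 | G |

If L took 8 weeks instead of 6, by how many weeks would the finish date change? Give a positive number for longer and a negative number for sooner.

Actual critical path: G→C→Z→E = 4+9+7+4 = 24 ⇒ 24 weeks.
The longest path through L is only 21 weeks, so L has float 3.
The critical path is still G→C→Z→E; finish is now 24 weeks.
Change in finish: 24 − 24 = +0 weeks.

0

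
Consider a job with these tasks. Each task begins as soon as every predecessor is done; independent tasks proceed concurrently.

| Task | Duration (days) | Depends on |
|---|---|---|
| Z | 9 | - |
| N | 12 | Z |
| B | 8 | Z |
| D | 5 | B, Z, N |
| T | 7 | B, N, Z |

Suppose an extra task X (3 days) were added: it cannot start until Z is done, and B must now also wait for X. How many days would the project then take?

Originally the project takes 28 days.
With X inserted, B now waits for max(Z, X).
New critical path: Z→N→T = 9+12+7 = 28 ⇒ 28 days.

28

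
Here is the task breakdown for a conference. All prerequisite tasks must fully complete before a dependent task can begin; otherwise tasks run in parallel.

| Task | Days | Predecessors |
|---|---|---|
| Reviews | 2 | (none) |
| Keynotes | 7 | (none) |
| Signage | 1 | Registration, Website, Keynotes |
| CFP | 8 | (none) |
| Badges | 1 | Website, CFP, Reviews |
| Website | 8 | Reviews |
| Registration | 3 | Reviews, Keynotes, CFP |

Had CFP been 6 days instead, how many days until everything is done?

Baseline: CFP→Registration→Signage = 8+3+1 = 12 → 12 days.
Since CFP is critical, the -2 change carries straight to that chain (now 10 days).
Now Reviews→Website→Badges = 2+8+1 = 11 is longest, so the finish becomes 11 days.

11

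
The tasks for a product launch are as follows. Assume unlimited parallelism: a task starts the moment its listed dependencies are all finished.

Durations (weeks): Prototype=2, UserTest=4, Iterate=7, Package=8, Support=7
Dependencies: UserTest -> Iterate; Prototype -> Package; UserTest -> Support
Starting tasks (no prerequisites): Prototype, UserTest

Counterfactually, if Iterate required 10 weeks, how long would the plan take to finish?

The binding path is UserTest→Iterate = 4+7 = 11; finish at 11 weeks.
Iterate lies on that path, so at 10 weeks the path becomes 14 weeks.
That remains the longest chain; total 14 weeks.

14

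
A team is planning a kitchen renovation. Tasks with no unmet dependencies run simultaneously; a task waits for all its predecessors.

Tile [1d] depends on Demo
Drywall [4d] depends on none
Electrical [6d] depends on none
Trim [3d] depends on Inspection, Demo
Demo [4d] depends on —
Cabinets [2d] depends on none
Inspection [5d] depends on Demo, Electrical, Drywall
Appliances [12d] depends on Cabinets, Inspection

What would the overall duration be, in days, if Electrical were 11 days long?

28

As given, the longest chain is Electrical→Inspection→Appliances = 6+5+12 = 23, so the finish is 23 days.
Electrical is on the critical path; changing it to 11 makes that path 28 days.
That remains the longest chain; total 28 days.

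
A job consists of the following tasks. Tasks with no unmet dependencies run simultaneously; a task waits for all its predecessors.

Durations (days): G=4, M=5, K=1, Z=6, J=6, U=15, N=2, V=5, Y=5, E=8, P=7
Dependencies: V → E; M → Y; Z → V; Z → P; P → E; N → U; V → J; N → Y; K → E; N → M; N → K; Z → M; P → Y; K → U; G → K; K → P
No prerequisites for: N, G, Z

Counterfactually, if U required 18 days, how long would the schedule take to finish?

23

As given, the longest chain is Z→P→E = 6+7+8 = 21, so the finish is 21 days.
U is off the critical path — its longest chain is 20 days, giving 1 of slack.
The binding chain switches to G→K→U = 4+1+18 = 23; finish 23 days.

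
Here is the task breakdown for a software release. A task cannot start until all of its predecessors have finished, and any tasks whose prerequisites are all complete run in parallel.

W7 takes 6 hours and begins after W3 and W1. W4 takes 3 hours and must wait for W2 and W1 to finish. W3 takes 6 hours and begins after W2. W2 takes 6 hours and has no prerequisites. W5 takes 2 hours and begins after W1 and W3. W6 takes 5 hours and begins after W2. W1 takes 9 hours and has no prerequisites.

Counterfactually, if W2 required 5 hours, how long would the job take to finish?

The binding path is W2→W3→W7 = 6+6+6 = 18; finish at 18 hours.
W2 is on the critical path; changing it to 5 makes that path 17 hours.
The critical path is still W2→W3→W7; finish is now 17 hours.

17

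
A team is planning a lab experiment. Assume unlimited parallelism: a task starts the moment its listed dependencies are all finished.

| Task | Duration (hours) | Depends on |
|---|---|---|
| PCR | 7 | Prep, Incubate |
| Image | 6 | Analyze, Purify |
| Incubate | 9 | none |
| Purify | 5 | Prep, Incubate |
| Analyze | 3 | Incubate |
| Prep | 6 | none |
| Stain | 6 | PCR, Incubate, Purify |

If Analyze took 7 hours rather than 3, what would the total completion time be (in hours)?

22

The binding path is Incubate→PCR→Stain = 9+7+6 = 22; finish at 22 hours.
The longest path through Analyze is only 18 hours, so Analyze has float 4.
The critical path is still Incubate→PCR→Stain; finish is now 22 hours.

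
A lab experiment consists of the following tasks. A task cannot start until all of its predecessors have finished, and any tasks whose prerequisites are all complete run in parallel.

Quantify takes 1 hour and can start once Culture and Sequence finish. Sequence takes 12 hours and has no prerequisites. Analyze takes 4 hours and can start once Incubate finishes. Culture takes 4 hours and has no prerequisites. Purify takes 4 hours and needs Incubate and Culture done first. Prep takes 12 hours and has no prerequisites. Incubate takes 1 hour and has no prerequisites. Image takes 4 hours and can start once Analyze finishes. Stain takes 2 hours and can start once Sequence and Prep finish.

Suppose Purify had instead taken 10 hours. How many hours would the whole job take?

As given, the longest chain is Prep→Stain = 12+2 = 14, so the finish is 14 hours.
The longest path through Purify is only 8 hours, so Purify has float 6.
No other chain overtakes it, so the finish is 14 hours.

14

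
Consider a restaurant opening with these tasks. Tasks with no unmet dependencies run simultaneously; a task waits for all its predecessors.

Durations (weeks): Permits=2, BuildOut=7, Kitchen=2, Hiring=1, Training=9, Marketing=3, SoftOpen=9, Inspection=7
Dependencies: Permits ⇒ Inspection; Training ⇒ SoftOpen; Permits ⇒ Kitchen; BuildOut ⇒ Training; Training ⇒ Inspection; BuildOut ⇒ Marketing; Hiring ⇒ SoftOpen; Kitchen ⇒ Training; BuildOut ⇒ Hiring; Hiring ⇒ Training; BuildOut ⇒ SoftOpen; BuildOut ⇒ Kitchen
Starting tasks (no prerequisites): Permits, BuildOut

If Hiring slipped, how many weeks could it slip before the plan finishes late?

Critical path: BuildOut→Kitchen→Training→SoftOpen = 7+2+9+9 = 27, so the finish is 27 weeks.
The longest chain containing Hiring totals 26 weeks.
Slack of Hiring = 8 − 7 = 1 week.

1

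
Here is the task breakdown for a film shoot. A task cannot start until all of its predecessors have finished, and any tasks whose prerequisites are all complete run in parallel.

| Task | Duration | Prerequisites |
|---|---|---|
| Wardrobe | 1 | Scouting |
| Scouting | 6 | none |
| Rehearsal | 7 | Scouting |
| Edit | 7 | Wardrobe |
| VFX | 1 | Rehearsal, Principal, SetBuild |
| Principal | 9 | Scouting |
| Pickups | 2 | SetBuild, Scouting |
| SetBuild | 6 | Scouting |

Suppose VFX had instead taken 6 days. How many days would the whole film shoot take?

Actual critical path: Scouting→Principal→VFX = 6+9+1 = 16 ⇒ 16 days.
VFX is on the critical path; changing it to 6 makes that path 21 days.
No other chain overtakes it, so the finish is 21 days.

21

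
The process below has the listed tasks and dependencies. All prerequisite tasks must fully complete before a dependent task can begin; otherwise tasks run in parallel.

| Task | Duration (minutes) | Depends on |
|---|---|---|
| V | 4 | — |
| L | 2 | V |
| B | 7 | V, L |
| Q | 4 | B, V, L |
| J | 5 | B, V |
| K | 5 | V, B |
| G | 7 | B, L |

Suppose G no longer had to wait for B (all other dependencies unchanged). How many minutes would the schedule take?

Before: longest chain V→L→B→G = 4+2+7+7 = 20, finish 20.
Without B→G, G's earliest start moves from 13 to 6.
After: V→L→B→J = 4+2+7+5 = 18 → 18 minutes.

18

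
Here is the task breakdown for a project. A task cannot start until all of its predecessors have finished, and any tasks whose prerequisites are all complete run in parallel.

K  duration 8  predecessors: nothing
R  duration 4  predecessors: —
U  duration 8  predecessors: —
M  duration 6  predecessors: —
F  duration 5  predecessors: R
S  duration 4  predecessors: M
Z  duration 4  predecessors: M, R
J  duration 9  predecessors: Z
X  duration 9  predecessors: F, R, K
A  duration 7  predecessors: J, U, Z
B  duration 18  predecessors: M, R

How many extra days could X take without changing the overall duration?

The longest chain is M→Z→J→A = 6+4+9+7 = 26; overall finish 26 days.
X finishes as early as 18 and must finish by 26.
Slack of X = 17 − 9 = 8 days.

8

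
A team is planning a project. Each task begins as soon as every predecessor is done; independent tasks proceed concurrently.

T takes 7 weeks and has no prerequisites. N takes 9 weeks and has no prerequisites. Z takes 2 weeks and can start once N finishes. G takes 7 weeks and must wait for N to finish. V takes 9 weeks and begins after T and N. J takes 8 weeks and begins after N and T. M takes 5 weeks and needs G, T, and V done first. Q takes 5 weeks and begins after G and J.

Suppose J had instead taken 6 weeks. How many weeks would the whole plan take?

As given, the longest chain is N→V→M = 9+9+5 = 23, so the finish is 23 weeks.
J has 1 week of float (longest path through it is 22).
No other chain overtakes it, so the finish is 23 weeks.

23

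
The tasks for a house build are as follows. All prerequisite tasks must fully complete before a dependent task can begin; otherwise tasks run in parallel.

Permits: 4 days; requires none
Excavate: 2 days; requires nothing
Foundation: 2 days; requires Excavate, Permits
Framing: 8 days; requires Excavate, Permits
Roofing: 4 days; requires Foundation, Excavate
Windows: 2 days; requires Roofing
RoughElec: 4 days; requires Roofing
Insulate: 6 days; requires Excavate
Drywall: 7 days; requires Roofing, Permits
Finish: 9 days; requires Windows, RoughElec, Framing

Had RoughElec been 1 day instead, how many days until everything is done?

As given, the longest chain is Permits→Foundation→Roofing→RoughElec→Finish = 4+2+4+4+9 = 23, so the finish is 23 days.
RoughElec lies on that path, so at 1 day the path becomes 20 days.
New critical path: Permits→Foundation→Roofing→Windows→Finish = 4+2+4+2+9 = 21 ⇒ 21 days.

21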